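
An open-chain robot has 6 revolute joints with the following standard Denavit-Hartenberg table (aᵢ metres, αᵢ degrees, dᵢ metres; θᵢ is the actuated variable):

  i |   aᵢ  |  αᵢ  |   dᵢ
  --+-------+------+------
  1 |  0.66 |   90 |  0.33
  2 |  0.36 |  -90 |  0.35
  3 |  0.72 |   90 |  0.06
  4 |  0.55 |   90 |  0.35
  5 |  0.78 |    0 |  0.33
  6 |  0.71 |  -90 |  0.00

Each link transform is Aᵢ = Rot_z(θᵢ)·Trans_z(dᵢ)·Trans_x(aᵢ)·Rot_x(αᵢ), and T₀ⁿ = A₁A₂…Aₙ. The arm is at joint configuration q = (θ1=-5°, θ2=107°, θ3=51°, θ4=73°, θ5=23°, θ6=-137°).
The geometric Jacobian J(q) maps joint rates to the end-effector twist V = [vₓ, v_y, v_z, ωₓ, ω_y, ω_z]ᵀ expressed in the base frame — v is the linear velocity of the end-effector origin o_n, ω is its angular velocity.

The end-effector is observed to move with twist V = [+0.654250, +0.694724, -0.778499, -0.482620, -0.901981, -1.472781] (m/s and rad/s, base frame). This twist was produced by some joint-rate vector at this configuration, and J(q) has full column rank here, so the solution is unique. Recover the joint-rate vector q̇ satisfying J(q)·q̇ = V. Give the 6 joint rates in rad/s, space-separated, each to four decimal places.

o_n = [-0.4897, 0.7188, 1.2113]
J₁: ẑ×o_n = [-0.7188, -0.4897, 0.0000], ω = ẑ
J2: z=[-0.0872, -0.9962, 0.0000] o=[0.6575, -0.0575, 0.3300] → [-0.8779, 0.0768, -1.2105, -0.0872, -0.9962, 0.0000]
J3: z=[-0.9527, 0.0833, -0.2924] o=[0.5221, -0.3970, 0.6743] → [0.3710, 0.8074, -0.9787, -0.9527, 0.0833, -0.2924]
J4: z=[-0.2812, -0.6071, 0.7432] o=[0.3818, 0.1769, 1.0900] → [-0.4763, -0.6136, -0.6815, -0.2812, -0.6071, 0.7432]
J5: z=[0.1680, 0.7313, 0.6610] o=[-0.2363, 0.1354, 1.2932] → [-0.4456, -0.1537, 0.2833, 0.1680, 0.7313, 0.6610]
J6: z=[0.1680, 0.7313, 0.6610] o=[-0.9449, 0.4148, 1.6634] → [-0.5316, 0.3769, -0.2818, 0.1680, 0.7313, 0.6610]
q̇ = J⁺·V = [-0.6150, 0.5400, 0.4050, -0.2940, -0.2670, -0.5210]

-0.6150 0.5400 0.4050 -0.2940 -0.2670 -0.5210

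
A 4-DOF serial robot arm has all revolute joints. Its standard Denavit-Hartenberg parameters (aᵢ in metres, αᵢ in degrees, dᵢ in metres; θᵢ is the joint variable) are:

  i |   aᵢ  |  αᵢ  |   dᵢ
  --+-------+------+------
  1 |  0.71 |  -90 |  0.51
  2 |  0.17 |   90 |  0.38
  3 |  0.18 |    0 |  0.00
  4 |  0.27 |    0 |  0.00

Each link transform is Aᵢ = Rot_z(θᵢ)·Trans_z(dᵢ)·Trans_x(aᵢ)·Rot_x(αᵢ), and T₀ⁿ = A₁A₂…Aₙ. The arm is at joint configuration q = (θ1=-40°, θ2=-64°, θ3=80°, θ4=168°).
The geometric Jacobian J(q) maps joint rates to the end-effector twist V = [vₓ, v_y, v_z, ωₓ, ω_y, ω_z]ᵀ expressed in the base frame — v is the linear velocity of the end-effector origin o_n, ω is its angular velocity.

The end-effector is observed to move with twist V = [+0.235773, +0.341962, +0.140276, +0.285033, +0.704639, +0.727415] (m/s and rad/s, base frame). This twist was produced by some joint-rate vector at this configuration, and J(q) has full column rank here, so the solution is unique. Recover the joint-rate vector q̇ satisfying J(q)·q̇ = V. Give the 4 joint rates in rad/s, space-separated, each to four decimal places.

0.6130 0.7230 -0.7110 0.9720

o_n = [0.7748, -0.2495, 0.6000]
J₁: ẑ×o_n = [0.2495, 0.7748, -0.0000], ω = ẑ
J2: z=[0.6428, 0.7660, 0.0000] o=[0.5439, -0.4564, 0.5100] → [0.0689, -0.0578, -0.0439, 0.6428, 0.7660, 0.0000]
J3: z=[-0.6885, 0.5777, 0.4384] o=[0.8452, -0.2132, 0.6628] → [-0.0204, -0.0741, 0.0657, -0.6885, 0.5777, 0.4384]
J4: z=[-0.6885, 0.5777, 0.4384] o=[0.9697, -0.0862, 0.6909] → [0.0191, -0.1480, 0.2250, -0.6885, 0.5777, 0.4384]
q̇ = J⁺·V = [0.6130, 0.7230, -0.7110, 0.9720]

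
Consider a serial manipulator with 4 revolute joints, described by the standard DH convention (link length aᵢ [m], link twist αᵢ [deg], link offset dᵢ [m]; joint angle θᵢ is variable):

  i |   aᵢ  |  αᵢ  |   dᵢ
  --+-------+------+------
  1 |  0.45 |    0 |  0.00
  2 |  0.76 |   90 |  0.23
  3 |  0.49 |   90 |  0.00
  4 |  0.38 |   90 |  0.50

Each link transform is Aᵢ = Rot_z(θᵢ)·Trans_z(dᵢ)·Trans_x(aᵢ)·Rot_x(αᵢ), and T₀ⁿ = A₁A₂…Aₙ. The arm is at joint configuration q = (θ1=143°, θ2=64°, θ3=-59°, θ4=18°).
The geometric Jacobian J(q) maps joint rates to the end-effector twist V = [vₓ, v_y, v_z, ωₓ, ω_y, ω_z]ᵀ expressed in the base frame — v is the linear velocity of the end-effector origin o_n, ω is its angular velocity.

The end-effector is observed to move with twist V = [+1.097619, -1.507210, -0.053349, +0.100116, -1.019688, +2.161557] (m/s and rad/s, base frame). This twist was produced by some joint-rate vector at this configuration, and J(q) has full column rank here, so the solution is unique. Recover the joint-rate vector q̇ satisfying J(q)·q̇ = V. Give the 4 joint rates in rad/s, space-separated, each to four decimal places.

o_n = [-1.0987, 0.0259, -0.7573]
J₁: ẑ×o_n = [-0.0259, -1.0987, 0.0000], ω = ẑ
J2: z=[0.0000, 0.0000, 1.0000] o=[-0.3594, 0.2708, 0.0000] → [0.2449, -0.7393, 0.0000, 0.0000, 0.0000, 1.0000]
J3: z=[-0.4540, 0.8910, 0.0000] o=[-1.0366, -0.0742, 0.2300] → [-0.8797, -0.4482, 0.0099, -0.4540, 0.8910, 0.0000]
J4: z=[0.7637, 0.3891, -0.5150] o=[-1.2614, -0.1888, -0.1900] → [-0.1102, 0.3495, 0.1007, 0.7637, 0.3891, -0.5150]
q̇ = J⁺·V = [0.9750, 0.9620, -0.9540, -0.4360]

0.9750 0.9620 -0.9540 -0.4360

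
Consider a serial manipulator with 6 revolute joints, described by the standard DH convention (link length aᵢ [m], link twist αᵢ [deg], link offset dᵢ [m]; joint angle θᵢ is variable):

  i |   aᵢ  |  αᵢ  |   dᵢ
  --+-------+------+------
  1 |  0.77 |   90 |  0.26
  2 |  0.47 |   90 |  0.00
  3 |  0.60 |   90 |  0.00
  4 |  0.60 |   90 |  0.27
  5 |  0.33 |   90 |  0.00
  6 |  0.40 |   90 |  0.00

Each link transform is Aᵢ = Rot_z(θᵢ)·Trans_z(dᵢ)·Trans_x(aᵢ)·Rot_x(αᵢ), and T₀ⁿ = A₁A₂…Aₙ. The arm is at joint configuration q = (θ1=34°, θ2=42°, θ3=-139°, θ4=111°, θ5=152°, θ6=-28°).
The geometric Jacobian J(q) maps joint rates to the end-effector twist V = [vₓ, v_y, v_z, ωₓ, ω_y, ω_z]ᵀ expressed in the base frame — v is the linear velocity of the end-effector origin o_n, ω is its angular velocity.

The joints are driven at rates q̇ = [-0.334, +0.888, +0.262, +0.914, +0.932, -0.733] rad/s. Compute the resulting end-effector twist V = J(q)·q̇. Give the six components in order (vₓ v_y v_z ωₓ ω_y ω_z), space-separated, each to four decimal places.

o_n = [0.5452, 0.1670, 0.1524]
J₁: ẑ×o_n = [-0.1670, 0.5452, 0.0000], ω = ẑ
J2: z=[0.5592, -0.8290, 0.0000] o=[0.6384, 0.4306, 0.2600] → [0.0892, 0.0602, -0.2246, 0.5592, -0.8290, 0.0000]
J3: z=[0.5547, 0.3742, -0.7431] o=[0.9279, 0.6259, 0.5745] → [-0.4990, 0.5186, -0.1114, 0.5547, 0.3742, -0.7431]
J4: z=[0.0178, -0.8983, -0.4390] o=[0.4288, 0.7641, 0.2715] → [-0.1551, -0.0490, 0.0939, 0.0178, -0.8983, -0.4390]
J5: z=[-0.5778, 0.3491, -0.7378] o=[0.9232, 0.6816, -0.1547] → [-0.2725, 0.4563, 0.4293, -0.5778, 0.3491, -0.7378]
J6: z=[0.3988, -0.6679, -0.6284] o=[0.6882, 0.4647, -0.0733] → [-0.3378, -0.0002, -0.2142, 0.3988, -0.6679, -0.6284]
V = J·q̇ = [-0.1438, 0.3878, 0.4144, -0.1726, -0.6443, -1.1570]

-0.1438 0.3878 0.4144 -0.1726 -0.6443 -1.1570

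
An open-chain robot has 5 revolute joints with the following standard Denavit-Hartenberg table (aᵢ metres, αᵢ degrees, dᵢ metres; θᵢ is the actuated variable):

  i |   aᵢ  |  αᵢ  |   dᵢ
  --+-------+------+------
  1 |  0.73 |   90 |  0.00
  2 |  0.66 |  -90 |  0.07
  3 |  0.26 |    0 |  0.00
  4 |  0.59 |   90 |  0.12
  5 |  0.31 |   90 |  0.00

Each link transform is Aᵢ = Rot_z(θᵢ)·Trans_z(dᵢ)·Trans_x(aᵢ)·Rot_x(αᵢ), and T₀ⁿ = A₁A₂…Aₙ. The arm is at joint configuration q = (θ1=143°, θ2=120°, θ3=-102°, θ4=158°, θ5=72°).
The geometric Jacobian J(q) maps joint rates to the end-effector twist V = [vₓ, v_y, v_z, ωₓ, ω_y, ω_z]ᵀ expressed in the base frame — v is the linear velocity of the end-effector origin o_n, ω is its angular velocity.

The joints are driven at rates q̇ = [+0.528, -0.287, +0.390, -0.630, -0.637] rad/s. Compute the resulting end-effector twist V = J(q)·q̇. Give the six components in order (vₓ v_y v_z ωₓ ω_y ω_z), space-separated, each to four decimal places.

o_n = [-0.0480, -0.2697, 0.6495]
J₁: ẑ×o_n = [0.2697, -0.0480, 0.0000], ω = ẑ
J2: z=[0.6018, 0.7986, 0.0000] o=[-0.5830, 0.4393, 0.0000] → [0.5187, -0.3909, -0.8540, 0.6018, 0.7986, 0.0000]
J3: z=[0.6916, -0.5212, -0.5000] o=[-0.2773, 0.2966, 0.5716] → [-0.3237, -0.1685, -0.2721, 0.6916, -0.5212, -0.5000]
J4: z=[0.6916, -0.5212, -0.5000] o=[-0.1459, 0.5160, 0.5248] → [-0.4578, -0.1352, -0.4924, 0.6916, -0.5212, -0.5000]
J5: z=[0.6676, 0.1971, 0.7180] o=[-0.2255, -0.0365, 0.7505] → [0.1475, 0.1949, -0.1907, 0.6676, 0.1971, 0.7180]
V = J·q̇ = [0.0617, -0.0179, 0.5706, -0.7640, -0.2297, 0.1907]

0.0617 -0.0179 0.5706 -0.7640 -0.2297 0.1907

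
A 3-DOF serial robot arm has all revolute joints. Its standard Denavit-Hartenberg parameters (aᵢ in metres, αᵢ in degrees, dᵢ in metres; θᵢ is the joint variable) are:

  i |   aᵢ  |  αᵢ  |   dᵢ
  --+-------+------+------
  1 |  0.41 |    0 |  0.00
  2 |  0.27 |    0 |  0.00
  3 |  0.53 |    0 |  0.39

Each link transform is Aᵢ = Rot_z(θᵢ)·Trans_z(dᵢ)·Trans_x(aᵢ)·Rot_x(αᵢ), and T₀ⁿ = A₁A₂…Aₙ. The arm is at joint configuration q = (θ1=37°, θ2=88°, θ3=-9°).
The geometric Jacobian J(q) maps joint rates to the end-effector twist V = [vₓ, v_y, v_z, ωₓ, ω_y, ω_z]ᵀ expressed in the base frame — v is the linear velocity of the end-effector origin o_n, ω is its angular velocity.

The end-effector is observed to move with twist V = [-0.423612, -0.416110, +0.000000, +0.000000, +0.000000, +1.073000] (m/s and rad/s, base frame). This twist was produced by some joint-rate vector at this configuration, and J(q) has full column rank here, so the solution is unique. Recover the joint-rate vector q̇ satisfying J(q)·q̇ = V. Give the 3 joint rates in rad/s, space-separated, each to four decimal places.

-0.4560 0.5690 0.9600

o_n = [-0.0598, 0.9443, 0.3900]
J₁: ẑ×o_n = [-0.9443, -0.0598, 0.0000], ω = ẑ
J2: z=[0.0000, 0.0000, 1.0000] o=[0.3274, 0.2467, 0.0000] → [-0.6975, -0.3872, 0.0000, 0.0000, 0.0000, 1.0000]
J3: z=[0.0000, 0.0000, 1.0000] o=[0.1726, 0.4679, 0.0000] → [-0.4764, -0.2323, 0.0000, 0.0000, 0.0000, 1.0000]
q̇ = J⁺·V = [-0.4560, 0.5690, 0.9600]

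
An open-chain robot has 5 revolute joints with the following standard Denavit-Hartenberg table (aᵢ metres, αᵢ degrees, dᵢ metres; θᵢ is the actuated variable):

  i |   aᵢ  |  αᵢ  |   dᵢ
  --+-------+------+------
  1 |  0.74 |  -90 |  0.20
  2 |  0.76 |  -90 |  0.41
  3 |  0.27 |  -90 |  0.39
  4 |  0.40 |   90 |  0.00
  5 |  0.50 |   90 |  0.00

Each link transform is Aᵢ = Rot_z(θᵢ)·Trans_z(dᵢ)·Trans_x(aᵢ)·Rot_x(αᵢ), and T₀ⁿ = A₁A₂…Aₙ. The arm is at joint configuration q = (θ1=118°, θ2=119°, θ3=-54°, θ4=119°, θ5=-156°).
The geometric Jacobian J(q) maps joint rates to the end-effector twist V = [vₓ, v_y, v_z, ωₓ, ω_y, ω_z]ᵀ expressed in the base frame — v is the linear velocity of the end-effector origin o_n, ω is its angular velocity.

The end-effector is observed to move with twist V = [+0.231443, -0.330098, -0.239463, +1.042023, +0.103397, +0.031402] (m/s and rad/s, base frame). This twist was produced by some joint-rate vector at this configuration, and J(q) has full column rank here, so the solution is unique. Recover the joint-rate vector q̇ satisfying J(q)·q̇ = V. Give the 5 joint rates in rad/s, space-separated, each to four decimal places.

o_n = [-0.6716, -0.3775, -0.2606]
J₁: ẑ×o_n = [0.3775, -0.6716, 0.0000], ω = ẑ
J2: z=[-0.8829, -0.4695, 0.0000] o=[-0.3474, 0.6534, 0.2000] → [0.2162, -0.4067, 0.7580, -0.8829, -0.4695, 0.0000]
J3: z=[0.4106, -0.7722, 0.4848] o=[-0.5364, 0.1356, -0.4647] → [0.0911, -0.1493, -0.3151, 0.4106, -0.7722, 0.4848]
J4: z=[0.7031, -0.0704, -0.7076] o=[-0.5330, -0.3361, -0.4144] → [-0.0401, -0.0101, -0.0389, 0.7031, -0.0704, -0.7076]
J5: z=[-0.7068, -0.1779, -0.6847] o=[-0.5641, 0.0565, -0.4844] → [-0.3370, 0.2318, 0.2877, -0.7068, -0.1779, -0.6847]
q̇ = J⁺·V = [0.4190, -0.1270, -0.0440, 0.9250, -0.4210]

0.4190 -0.1270 -0.0440 0.9250 -0.4210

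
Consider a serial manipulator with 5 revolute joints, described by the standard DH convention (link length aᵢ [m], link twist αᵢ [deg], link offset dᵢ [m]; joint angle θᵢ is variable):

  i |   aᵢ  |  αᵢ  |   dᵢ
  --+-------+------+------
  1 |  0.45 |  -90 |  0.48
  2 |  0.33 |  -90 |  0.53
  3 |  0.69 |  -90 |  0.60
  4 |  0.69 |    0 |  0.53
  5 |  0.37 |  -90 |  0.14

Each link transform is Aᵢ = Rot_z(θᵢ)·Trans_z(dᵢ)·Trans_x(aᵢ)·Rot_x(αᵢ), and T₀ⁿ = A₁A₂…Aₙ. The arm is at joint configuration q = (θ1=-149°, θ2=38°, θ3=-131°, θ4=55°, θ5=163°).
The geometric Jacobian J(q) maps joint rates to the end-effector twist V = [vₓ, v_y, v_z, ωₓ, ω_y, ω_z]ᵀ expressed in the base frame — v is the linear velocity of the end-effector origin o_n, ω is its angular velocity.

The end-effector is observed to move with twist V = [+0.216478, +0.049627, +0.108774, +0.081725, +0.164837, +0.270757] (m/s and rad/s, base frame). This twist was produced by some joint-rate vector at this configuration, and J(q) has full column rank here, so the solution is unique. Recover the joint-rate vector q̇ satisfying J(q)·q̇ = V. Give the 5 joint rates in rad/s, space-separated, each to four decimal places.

o_n = [0.3484, -1.6210, 0.0794]
J₁: ẑ×o_n = [1.6210, 0.3484, -0.0000], ω = ẑ
J2: z=[0.5150, -0.8572, 0.0000] o=[-0.3857, -0.2318, 0.4800] → [0.3434, 0.2063, -0.0863, 0.5150, -0.8572, 0.0000]
J3: z=[0.5277, 0.3171, -0.7880] o=[-0.3357, -0.8200, 0.2768] → [-0.6938, -0.4349, -0.6396, 0.5277, 0.3171, -0.7880]
J4: z=[-0.1719, -0.8687, -0.4646] o=[0.5550, -0.8924, 0.0827] → [-0.3357, 0.0954, -0.0542, -0.1719, -0.8687, -0.4646]
J5: z=[-0.1719, -0.8687, -0.4646] o=[0.4948, -1.6826, 0.4417] → [0.3434, 0.0057, -0.1377, -0.1719, -0.8687, -0.4646]
q̇ = J⁺·V = [-0.0470, 0.1770, -0.1550, -0.3960, -0.0250]

-0.0470 0.1770 -0.1550 -0.3960 -0.0250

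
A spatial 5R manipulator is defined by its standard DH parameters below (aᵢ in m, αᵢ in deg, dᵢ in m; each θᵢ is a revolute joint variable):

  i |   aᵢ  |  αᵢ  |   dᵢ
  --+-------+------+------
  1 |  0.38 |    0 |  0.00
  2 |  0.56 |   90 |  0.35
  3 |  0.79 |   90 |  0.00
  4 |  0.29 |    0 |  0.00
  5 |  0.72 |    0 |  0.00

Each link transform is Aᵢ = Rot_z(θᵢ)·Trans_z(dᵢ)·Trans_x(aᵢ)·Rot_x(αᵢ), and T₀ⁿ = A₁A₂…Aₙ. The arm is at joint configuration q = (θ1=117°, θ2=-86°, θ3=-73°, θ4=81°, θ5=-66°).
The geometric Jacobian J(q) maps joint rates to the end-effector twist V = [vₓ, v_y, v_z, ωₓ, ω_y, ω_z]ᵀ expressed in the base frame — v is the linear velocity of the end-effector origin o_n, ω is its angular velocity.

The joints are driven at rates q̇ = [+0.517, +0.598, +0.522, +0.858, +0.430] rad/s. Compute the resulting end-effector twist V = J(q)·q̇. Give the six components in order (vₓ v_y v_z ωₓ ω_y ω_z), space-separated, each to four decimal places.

0.7129 0.6645 0.6982 -0.7869 -1.0818 0.7384

o_n = [0.9346, 0.4523, -1.1139]
J₁: ẑ×o_n = [-0.4523, 0.9346, 0.0000], ω = ẑ
J2: z=[0.0000, 0.0000, 1.0000] o=[-0.1725, 0.3386, 0.0000] → [-0.1137, 1.1072, 0.0000, 0.0000, 0.0000, 1.0000]
J3: z=[0.5150, -0.8572, 0.0000] o=[0.3075, 0.6270, 0.3500] → [1.2548, 0.7540, 0.4476, 0.5150, -0.8572, 0.0000]
J4: z=[-0.8197, -0.4925, -0.2924] o=[0.5055, 0.7460, -0.4055] → [0.2631, -0.7062, 0.4521, -0.8197, -0.4925, -0.2924]
J5: z=[-0.8197, -0.4925, -0.2924] o=[0.6644, 0.5073, -0.4489] → [0.3115, -0.6242, 0.1782, -0.8197, -0.4925, -0.2924]
V = J·q̇ = [0.7129, 0.6645, 0.6982, -0.7869, -1.0818, 0.7384]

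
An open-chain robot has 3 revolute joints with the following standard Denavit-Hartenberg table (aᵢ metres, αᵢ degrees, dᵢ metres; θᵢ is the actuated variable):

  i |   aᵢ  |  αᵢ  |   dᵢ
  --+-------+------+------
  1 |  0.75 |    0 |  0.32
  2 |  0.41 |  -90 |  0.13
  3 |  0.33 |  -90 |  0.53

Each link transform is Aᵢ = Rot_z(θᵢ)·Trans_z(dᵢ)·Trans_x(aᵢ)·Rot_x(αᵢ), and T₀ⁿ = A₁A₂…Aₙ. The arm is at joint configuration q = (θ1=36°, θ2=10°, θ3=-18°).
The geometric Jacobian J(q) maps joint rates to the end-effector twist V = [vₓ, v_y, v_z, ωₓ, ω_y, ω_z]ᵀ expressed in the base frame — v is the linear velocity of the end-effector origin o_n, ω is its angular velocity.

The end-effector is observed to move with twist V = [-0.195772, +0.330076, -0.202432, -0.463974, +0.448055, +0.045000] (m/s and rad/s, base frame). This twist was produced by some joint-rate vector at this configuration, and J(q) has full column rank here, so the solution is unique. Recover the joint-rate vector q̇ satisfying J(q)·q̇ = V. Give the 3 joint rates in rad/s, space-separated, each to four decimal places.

0.4570 -0.4120 0.6450

o_n = [0.7283, 1.3297, 0.5520]
J₁: ẑ×o_n = [-1.3297, 0.7283, 0.0000], ω = ẑ
J2: z=[0.0000, 0.0000, 1.0000] o=[0.6068, 0.4408, 0.3200] → [-0.8889, 0.1216, 0.0000, 0.0000, 0.0000, 1.0000]
J3: z=[-0.7193, 0.6947, 0.0000] o=[0.8916, 0.7358, 0.4500] → [0.0708, 0.0734, -0.3138, -0.7193, 0.6947, 0.0000]
q̇ = J⁺·V = [0.4570, -0.4120, 0.6450]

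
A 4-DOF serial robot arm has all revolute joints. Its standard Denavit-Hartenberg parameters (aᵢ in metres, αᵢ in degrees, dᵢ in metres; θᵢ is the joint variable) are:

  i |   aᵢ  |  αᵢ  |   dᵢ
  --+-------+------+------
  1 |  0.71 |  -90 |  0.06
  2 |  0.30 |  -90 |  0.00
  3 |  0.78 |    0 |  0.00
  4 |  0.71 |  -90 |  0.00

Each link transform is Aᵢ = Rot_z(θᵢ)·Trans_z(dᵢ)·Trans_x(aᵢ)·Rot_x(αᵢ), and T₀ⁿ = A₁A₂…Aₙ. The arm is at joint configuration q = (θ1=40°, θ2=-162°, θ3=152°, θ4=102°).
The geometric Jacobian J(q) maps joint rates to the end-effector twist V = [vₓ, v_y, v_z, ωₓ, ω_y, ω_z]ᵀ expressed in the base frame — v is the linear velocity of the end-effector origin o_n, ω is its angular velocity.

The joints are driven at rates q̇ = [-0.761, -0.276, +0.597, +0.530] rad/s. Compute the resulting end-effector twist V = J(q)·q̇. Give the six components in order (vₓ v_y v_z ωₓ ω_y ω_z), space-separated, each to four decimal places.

o_n = [0.7663, 1.0559, -0.1206]
J₁: ẑ×o_n = [-1.0559, 0.7663, 0.0000], ω = ẑ
J2: z=[-0.6428, 0.7660, 0.0000] o=[0.5439, 0.4564, 0.0600] → [-0.1383, -0.1161, -0.5558, -0.6428, 0.7660, 0.0000]
J3: z=[0.2367, 0.1986, 0.9511] o=[0.3253, 0.2730, 0.1527] → [-0.7989, 0.4841, 0.0977, 0.2367, 0.1986, 0.9511]
J4: z=[0.2367, 0.1986, 0.9511] o=[1.0625, 0.4135, -0.0601] → [-0.6230, -0.2673, 0.2109, 0.2367, 0.1986, 0.9511]
V = J·q̇ = [0.0346, -0.4038, 0.3235, 0.4442, 0.0124, 0.3108]

0.0346 -0.4038 0.3235 0.4442 0.0124 0.3108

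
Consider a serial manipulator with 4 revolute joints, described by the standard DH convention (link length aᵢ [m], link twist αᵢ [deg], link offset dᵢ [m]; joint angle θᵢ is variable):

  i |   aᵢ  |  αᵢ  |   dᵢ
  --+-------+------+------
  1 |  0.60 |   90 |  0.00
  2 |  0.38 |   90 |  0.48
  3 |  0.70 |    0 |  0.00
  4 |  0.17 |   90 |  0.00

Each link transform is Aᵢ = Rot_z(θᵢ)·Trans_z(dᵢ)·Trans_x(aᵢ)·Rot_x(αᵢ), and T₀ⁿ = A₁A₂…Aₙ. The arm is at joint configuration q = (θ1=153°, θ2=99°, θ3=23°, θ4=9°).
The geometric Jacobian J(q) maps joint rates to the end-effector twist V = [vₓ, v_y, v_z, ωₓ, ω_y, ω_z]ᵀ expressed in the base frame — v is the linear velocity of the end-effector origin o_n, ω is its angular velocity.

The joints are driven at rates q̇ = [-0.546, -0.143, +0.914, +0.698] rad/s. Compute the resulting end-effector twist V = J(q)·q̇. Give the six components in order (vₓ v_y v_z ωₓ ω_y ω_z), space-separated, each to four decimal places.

0.6846 0.8287 -0.3642 -1.4835 0.5954 -0.2938

o_n = [0.0113, 0.9411, 1.1541]
J₁: ẑ×o_n = [-0.9411, 0.0113, 0.0000], ω = ẑ
J2: z=[0.4540, 0.8910, 0.0000] o=[-0.5346, 0.2724, 0.0000] → [1.0283, -0.5240, -0.1828, 0.4540, 0.8910, 0.0000]
J3: z=[-0.8800, 0.4484, 0.1564] o=[-0.2637, 0.6731, 0.3753] → [0.3073, 0.7284, -0.3591, -0.8800, 0.4484, 0.1564]
J4: z=[-0.8800, 0.4484, 0.1564] o=[-0.0497, 0.8710, 1.0117] → [0.0529, 0.1349, -0.0890, -0.8800, 0.4484, 0.1564]
V = J·q̇ = [0.6846, 0.8287, -0.3642, -1.4835, 0.5954, -0.2938]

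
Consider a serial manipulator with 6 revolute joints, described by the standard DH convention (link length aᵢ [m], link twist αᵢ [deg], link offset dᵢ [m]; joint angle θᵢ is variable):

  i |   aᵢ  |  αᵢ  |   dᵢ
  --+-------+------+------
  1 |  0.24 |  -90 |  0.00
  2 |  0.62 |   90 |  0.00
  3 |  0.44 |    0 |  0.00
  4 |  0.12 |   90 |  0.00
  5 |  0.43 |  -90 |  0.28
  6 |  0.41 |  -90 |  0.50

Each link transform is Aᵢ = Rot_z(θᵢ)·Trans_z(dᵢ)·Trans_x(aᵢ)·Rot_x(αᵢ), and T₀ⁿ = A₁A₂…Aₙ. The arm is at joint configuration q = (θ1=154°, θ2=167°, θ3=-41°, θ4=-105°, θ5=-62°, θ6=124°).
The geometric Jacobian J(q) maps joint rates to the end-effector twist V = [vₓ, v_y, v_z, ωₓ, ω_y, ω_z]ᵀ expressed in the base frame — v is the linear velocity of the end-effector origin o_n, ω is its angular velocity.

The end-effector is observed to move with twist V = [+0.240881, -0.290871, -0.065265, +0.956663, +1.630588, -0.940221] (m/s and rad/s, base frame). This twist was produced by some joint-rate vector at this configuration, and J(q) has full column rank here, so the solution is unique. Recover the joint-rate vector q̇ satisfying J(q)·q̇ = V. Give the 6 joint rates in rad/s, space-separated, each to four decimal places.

o_n = [0.4688, 0.5558, -0.1554]
J₁: ẑ×o_n = [-0.5558, 0.4688, 0.0000], ω = ẑ
J2: z=[-0.4384, -0.8988, 0.0000] o=[-0.2157, 0.1052, 0.0000] → [0.1397, -0.0681, 0.4177, -0.4384, -0.8988, 0.0000]
J3: z=[-0.2022, 0.0986, -0.9744] o=[0.3273, -0.1596, -0.1395] → [0.6955, -0.1411, -0.1586, -0.2022, 0.0986, -0.9744]
J4: z=[-0.2022, 0.0986, -0.9744] o=[0.7446, -0.0420, -0.2142] → [0.5882, 0.2807, -0.0937, -0.2022, 0.0986, -0.9744]
J5: z=[-0.8531, -0.5063, 0.1258] o=[0.6869, 0.0608, -0.1918] → [-0.0807, 0.0036, -0.5327, -0.8531, -0.5063, 0.1258]
J6: z=[-0.5195, 0.8027, -0.2928] o=[0.4277, 0.0545, 0.2510] → [-0.1795, -0.2232, -0.2933, -0.5195, 0.8027, -0.2928]
q̇ = J⁺·V = [-0.7280, -0.9920, -0.1770, 0.1690, -0.8460, 0.3880]

-0.7280 -0.9920 -0.1770 0.1690 -0.8460 0.3880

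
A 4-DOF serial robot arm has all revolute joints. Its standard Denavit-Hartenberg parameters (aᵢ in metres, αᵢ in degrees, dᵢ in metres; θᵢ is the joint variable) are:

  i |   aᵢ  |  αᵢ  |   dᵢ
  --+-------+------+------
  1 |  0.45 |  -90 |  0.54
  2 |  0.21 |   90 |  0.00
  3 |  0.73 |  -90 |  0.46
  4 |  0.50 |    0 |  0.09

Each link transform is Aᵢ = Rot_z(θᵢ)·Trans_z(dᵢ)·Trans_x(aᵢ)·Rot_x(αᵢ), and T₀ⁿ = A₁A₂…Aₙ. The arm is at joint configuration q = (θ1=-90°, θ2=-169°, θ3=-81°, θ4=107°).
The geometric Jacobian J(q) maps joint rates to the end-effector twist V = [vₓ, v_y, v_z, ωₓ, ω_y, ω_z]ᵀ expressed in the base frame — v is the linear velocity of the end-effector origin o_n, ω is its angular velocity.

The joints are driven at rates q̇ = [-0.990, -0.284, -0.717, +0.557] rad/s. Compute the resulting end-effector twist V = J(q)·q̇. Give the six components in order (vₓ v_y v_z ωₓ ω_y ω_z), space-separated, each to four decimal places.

o_n = [-0.5625, -0.0704, 0.6323]
J₁: ẑ×o_n = [0.0704, -0.5625, 0.0000], ω = ẑ
J2: z=[1.0000, 0.0000, 0.0000] o=[0.0000, -0.4500, 0.5400] → [-0.0000, -0.0923, 0.3796, 1.0000, 0.0000, 0.0000]
J3: z=[0.0000, 0.1908, -0.9816] o=[0.0000, -0.2439, 0.5801] → [0.1802, 0.5522, 0.1073, 0.0000, 0.1908, -0.9816]
J4: z=[0.1564, 0.9695, 0.1885] o=[-0.7210, -0.0440, 0.1503] → [0.4723, -0.0455, -0.1578, 0.1564, 0.9695, 0.1885]
V = J·q̇ = [0.0641, 0.1618, -0.2726, -0.1969, 0.4032, -0.1812]

0.0641 0.1618 -0.2726 -0.1969 0.4032 -0.1812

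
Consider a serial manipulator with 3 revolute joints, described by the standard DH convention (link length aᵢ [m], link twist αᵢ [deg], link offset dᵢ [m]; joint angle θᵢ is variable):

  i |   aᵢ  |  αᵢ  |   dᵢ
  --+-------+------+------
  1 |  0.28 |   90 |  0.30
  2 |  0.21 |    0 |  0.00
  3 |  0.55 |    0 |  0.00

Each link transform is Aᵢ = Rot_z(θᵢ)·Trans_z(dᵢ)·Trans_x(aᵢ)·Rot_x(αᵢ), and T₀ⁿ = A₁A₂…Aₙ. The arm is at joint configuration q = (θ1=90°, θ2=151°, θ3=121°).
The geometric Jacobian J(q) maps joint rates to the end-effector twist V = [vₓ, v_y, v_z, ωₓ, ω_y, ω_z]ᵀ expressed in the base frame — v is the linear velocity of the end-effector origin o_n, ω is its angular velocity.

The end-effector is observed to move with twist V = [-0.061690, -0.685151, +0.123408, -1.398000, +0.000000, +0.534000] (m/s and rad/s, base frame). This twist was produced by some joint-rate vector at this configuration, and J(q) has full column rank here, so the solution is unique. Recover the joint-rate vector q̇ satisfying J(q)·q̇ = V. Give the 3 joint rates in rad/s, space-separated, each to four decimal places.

o_n = [0.0000, 0.1155, -0.1479]
J₁: ẑ×o_n = [-0.1155, 0.0000, 0.0000], ω = ẑ
J2: z=[1.0000, -0.0000, 0.0000] o=[0.0000, 0.2800, 0.3000] → [0.0000, 0.4479, -0.1645, 1.0000, -0.0000, 0.0000]
J3: z=[1.0000, -0.0000, 0.0000] o=[-0.0000, 0.0963, 0.4018] → [0.0000, 0.5497, 0.0192, 1.0000, -0.0000, 0.0000]
q̇ = J⁺·V = [0.5340, -0.8180, -0.5800]

0.5340 -0.8180 -0.5800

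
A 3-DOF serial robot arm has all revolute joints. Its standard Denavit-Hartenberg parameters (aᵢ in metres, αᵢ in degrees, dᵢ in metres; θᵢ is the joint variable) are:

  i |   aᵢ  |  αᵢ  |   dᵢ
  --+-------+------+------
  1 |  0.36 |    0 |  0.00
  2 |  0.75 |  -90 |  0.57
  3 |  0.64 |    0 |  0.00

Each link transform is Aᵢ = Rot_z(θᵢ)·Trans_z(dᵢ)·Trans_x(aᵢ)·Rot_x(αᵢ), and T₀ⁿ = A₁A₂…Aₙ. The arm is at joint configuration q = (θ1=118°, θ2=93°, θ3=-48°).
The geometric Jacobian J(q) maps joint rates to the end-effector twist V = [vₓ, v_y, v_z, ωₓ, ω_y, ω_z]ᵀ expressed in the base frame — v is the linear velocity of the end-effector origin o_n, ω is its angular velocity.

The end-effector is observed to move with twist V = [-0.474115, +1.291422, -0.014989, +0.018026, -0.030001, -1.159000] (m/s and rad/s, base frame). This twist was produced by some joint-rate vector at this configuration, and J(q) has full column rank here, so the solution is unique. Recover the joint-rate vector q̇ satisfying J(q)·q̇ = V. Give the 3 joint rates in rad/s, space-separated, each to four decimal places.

o_n = [-1.1790, -0.2890, 1.0456]
J₁: ẑ×o_n = [0.2890, -1.1790, 0.0000], ω = ẑ
J2: z=[0.0000, 0.0000, 1.0000] o=[-0.1690, 0.3179, 0.0000] → [0.6068, -1.0100, 0.0000, 0.0000, 0.0000, 1.0000]
J3: z=[0.5150, -0.8572, 0.0000] o=[-0.8119, -0.0684, 0.5700] → [-0.4077, -0.2450, -0.4282, 0.5150, -0.8572, 0.0000]
q̇ = J⁺·V = [-0.7660, -0.3930, 0.0350]

-0.7660 -0.3930 0.0350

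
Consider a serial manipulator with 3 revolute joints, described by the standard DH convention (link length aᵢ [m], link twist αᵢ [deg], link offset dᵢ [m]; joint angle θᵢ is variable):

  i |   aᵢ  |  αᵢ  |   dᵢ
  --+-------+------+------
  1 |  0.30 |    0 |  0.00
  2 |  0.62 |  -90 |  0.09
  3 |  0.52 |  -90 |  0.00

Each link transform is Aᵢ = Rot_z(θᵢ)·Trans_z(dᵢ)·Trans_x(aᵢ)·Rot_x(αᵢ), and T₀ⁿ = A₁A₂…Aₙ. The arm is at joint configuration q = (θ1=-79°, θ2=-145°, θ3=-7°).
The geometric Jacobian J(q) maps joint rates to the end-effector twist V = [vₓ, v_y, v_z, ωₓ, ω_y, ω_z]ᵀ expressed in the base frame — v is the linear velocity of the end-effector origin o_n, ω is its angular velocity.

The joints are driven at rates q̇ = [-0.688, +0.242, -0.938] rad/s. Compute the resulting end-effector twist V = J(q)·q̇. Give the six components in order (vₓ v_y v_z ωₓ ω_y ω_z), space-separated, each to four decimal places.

0.1921 0.2838 0.4841 0.6516 0.6747 -0.4460

o_n = [-0.7600, 0.4947, 0.1534]
J₁: ẑ×o_n = [-0.4947, -0.7600, 0.0000], ω = ẑ
J2: z=[0.0000, 0.0000, 1.0000] o=[0.0572, -0.2945, 0.0000] → [-0.7892, -0.8173, 0.0000, 0.0000, 0.0000, 1.0000]
J3: z=[-0.6947, -0.7193, 0.0000] o=[-0.3887, 0.1362, 0.0900] → [-0.0456, 0.0440, -0.5161, -0.6947, -0.7193, 0.0000]
V = J·q̇ = [0.1921, 0.2838, 0.4841, 0.6516, 0.6747, -0.4460]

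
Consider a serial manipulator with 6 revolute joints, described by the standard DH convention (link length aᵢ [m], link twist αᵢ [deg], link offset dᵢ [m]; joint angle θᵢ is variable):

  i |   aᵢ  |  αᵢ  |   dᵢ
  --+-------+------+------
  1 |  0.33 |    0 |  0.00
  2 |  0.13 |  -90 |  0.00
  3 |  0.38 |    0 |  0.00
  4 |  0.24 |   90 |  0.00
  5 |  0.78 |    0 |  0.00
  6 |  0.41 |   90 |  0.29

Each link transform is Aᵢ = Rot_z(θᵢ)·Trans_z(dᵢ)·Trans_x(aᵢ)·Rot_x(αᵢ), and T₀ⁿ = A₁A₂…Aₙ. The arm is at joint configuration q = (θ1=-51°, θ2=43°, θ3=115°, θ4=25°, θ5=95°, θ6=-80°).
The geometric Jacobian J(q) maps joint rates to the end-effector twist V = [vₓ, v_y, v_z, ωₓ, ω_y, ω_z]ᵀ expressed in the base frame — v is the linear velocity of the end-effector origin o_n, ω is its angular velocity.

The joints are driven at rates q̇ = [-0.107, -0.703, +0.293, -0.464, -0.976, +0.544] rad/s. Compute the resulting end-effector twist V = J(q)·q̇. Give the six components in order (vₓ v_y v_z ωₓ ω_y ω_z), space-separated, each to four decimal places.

o_n = [0.0540, 0.6570, -0.9317]
J₁: ẑ×o_n = [-0.6570, 0.0540, 0.0000], ω = ẑ
J2: z=[0.0000, 0.0000, 1.0000] o=[0.2077, -0.2565, 0.0000] → [-0.9134, -0.1537, 0.0000, 0.0000, 0.0000, 1.0000]
J3: z=[0.1392, 0.9903, 0.0000] o=[0.3364, -0.2746, 0.0000] → [-0.9226, 0.1297, 0.4093, 0.1392, 0.9903, 0.0000]
J4: z=[0.1392, 0.9903, 0.0000] o=[0.1774, -0.2522, -0.3444] → [-0.5816, 0.0817, 0.2487, 0.1392, 0.9903, 0.0000]
J5: z=[0.6365, -0.0895, -0.7660] o=[-0.0047, -0.2266, -0.4987] → [0.7156, 0.2307, 0.5677, 0.6365, -0.0895, -0.7660]
J6: z=[0.6365, -0.0895, -0.7660] o=[0.1550, 0.5356, -0.4550] → [0.1356, 0.3809, 0.0682, 0.6365, -0.0895, -0.7660]
V = J·q̇ = [0.0873, 0.0844, -0.5124, -0.2988, -0.1307, -0.4791]

0.0873 0.0844 -0.5124 -0.2988 -0.1307 -0.4791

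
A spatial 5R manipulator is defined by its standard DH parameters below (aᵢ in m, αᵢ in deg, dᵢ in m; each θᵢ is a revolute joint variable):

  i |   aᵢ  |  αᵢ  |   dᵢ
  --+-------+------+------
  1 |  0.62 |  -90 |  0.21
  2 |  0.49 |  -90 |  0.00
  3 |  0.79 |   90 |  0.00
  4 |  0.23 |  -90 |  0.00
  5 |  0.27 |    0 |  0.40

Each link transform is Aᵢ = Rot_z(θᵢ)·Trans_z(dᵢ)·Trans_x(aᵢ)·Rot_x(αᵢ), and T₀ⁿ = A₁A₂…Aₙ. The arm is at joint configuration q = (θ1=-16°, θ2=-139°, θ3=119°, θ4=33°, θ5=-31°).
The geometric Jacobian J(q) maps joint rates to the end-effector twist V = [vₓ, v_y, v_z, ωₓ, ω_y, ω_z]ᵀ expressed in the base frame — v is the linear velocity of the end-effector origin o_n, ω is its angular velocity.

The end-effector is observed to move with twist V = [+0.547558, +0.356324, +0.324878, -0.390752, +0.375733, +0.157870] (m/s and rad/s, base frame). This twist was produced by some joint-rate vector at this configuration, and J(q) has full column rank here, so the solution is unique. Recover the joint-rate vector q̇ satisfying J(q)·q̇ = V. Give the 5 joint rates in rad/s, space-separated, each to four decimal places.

0.8430 0.3150 -0.6830 -0.0470 -0.1770

o_n = [0.6099, -1.1177, 0.7490]
J₁: ẑ×o_n = [1.1177, 0.6099, -0.0000], ω = ẑ
J2: z=[0.2756, 0.9613, 0.0000] o=[0.5960, -0.1709, 0.2100] → [0.5182, -0.1486, -0.2743, 0.2756, 0.9613, 0.0000]
J3: z=[0.6306, -0.1808, 0.7547] o=[0.2405, -0.0690, 0.5315] → [0.7521, 0.1415, -0.5946, 0.6306, -0.1808, 0.7547]
J4: z=[-0.7681, -0.2841, 0.5738] o=[0.3279, -0.8128, 0.2802] → [0.0417, 0.5219, 0.3143, -0.7681, -0.2841, 0.5738]
J5: z=[0.4686, 0.3612, 0.8062] o=[0.4282, -1.0171, 0.3134] → [0.2384, -0.0578, -0.1127, 0.4686, 0.3612, 0.8062]
q̇ = J⁺·V = [0.8430, 0.3150, -0.6830, -0.0470, -0.1770]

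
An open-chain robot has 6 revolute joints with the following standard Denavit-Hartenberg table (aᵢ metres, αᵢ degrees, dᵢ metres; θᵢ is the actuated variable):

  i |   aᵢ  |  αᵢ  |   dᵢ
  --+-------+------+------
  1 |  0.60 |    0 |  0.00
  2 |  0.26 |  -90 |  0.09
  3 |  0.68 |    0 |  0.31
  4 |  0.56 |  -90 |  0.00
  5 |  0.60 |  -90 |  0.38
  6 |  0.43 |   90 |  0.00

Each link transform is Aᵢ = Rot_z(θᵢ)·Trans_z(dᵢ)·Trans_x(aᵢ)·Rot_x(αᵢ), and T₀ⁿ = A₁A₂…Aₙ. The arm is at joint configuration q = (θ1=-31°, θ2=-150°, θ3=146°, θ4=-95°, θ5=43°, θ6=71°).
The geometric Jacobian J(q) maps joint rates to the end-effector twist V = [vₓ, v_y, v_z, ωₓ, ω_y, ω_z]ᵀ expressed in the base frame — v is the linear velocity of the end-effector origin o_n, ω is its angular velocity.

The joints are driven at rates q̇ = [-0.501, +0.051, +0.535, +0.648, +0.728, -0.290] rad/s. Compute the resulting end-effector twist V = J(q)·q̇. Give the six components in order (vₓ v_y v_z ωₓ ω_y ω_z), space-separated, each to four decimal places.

1.3486 0.3751 -0.3497 0.4169 -1.4026 -1.0618

o_n = [0.1078, -0.1072, -1.1293]
J₁: ẑ×o_n = [0.1072, 0.1078, -0.0000], ω = ẑ
J2: z=[0.0000, 0.0000, 1.0000] o=[0.5143, -0.3090, 0.0000] → [-0.2018, -0.4065, 0.0000, 0.0000, 0.0000, 1.0000]
J3: z=[-0.0175, -0.9998, 0.0000] o=[0.2543, -0.3045, 0.0900] → [1.2191, -0.0213, -0.1499, -0.0175, -0.9998, 0.0000]
J4: z=[-0.0175, -0.9998, 0.0000] o=[0.8126, -0.6243, -0.2903] → [0.8389, -0.0146, -0.7137, -0.0175, -0.9998, 0.0000]
J5: z=[0.7770, -0.0136, -0.6293] o=[0.4602, -0.6181, -0.7255] → [0.3270, 0.5356, 0.3922, 0.7770, -0.0136, -0.6293]
J6: z=[0.4419, 0.7238, 0.5300] o=[0.4865, -0.2093, -1.3056] → [0.0735, -0.2786, 0.3192, 0.4419, 0.7238, 0.5300]
V = J·q̇ = [1.3486, 0.3751, -0.3497, 0.4169, -1.4026, -1.0618]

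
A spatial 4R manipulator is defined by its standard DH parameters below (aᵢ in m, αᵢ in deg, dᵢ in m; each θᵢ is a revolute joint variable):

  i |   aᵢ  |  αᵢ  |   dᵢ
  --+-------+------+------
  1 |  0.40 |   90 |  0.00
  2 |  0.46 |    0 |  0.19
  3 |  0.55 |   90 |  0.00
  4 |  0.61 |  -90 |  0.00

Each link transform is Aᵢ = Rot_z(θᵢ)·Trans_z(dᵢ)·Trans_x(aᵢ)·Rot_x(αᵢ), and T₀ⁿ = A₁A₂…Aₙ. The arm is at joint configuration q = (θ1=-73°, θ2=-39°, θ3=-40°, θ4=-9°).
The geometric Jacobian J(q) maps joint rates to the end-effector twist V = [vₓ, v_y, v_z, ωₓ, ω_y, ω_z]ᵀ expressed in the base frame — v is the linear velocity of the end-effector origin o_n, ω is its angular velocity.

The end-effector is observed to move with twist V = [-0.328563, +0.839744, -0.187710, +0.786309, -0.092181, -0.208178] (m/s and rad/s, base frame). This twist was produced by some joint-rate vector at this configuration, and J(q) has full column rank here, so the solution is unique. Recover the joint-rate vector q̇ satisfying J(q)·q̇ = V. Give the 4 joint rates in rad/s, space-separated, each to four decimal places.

-0.2700 -0.1640 -0.5610 -0.3240

o_n = [0.1953, -0.9623, -1.4208]
J₁: ẑ×o_n = [0.9623, 0.1953, -0.0000], ω = ẑ
J2: z=[-0.9563, -0.2924, 0.0000] o=[0.1169, -0.3825, 0.0000] → [0.4154, -1.3587, 0.5774, -0.9563, -0.2924, 0.0000]
J3: z=[-0.9563, -0.2924, 0.0000] o=[0.0398, -0.7799, -0.2895] → [0.3308, -1.0819, 0.2199, -0.9563, -0.2924, 0.0000]
J4: z=[-0.2870, 0.9387, -0.1908] o=[0.0705, -0.8803, -0.8294] → [-0.5708, -0.1936, -0.0937, -0.2870, 0.9387, -0.1908]
q̇ = J⁺·V = [-0.2700, -0.1640, -0.5610, -0.3240]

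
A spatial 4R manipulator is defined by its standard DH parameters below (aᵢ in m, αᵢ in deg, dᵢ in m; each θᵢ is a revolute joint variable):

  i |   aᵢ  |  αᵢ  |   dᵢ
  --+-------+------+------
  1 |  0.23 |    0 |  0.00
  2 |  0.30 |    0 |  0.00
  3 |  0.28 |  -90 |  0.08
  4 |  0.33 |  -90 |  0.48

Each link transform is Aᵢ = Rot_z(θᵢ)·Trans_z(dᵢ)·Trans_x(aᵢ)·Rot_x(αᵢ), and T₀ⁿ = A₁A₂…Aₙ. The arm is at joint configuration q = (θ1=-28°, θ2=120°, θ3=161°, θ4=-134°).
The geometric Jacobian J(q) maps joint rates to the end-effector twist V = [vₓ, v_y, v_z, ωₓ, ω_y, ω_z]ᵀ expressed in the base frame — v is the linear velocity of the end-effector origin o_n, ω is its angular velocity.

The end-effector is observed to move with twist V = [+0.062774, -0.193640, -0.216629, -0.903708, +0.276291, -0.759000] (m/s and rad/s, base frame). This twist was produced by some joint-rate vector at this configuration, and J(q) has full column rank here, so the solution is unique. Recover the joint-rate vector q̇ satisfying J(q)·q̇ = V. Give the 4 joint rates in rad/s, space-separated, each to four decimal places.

o_n = [0.6368, 0.0030, 0.3174]
J₁: ẑ×o_n = [-0.0030, 0.6368, 0.0000], ω = ẑ
J2: z=[0.0000, 0.0000, 1.0000] o=[0.2031, -0.1080, 0.0000] → [-0.1109, 0.4337, 0.0000, 0.0000, 0.0000, 1.0000]
J3: z=[0.0000, 0.0000, 1.0000] o=[0.1926, 0.1918, 0.0000] → [0.1889, 0.4442, -0.0000, 0.0000, 0.0000, 1.0000]
J4: z=[0.9563, -0.2924, 0.0000] o=[0.1107, -0.0759, 0.0800] → [-0.0694, -0.2270, 0.2292, 0.9563, -0.2924, 0.0000]
q̇ = J⁺·V = [-0.3810, -0.2250, -0.1530, -0.9450]

-0.3810 -0.2250 -0.1530 -0.9450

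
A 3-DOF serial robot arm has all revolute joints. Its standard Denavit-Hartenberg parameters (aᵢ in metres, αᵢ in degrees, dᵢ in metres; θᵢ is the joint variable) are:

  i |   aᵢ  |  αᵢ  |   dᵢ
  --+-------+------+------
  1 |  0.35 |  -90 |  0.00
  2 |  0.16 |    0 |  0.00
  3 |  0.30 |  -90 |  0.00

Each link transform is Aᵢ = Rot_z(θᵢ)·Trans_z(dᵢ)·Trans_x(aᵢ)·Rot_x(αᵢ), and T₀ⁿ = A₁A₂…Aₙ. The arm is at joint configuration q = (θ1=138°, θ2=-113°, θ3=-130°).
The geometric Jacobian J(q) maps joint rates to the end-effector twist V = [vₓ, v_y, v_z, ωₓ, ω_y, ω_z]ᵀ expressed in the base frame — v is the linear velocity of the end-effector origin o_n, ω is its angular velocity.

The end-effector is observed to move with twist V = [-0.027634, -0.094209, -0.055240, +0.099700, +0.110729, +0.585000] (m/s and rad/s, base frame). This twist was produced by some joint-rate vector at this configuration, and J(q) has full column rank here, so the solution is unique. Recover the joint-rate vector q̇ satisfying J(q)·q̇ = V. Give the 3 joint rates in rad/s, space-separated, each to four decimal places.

o_n = [-0.1124, 0.1012, -0.1200]
J₁: ẑ×o_n = [-0.1012, -0.1124, 0.0000], ω = ẑ
J2: z=[-0.6691, -0.7431, 0.0000] o=[-0.2601, 0.2342, 0.0000] → [0.0892, -0.0803, 0.1987, -0.6691, -0.7431, 0.0000]
J3: z=[-0.6691, -0.7431, 0.0000] o=[-0.2136, 0.1924, 0.1473] → [0.1986, -0.1789, 0.1362, -0.6691, -0.7431, 0.0000]
q̇ = J⁺·V = [0.5850, -0.5590, 0.4100]

0.5850 -0.5590 0.4100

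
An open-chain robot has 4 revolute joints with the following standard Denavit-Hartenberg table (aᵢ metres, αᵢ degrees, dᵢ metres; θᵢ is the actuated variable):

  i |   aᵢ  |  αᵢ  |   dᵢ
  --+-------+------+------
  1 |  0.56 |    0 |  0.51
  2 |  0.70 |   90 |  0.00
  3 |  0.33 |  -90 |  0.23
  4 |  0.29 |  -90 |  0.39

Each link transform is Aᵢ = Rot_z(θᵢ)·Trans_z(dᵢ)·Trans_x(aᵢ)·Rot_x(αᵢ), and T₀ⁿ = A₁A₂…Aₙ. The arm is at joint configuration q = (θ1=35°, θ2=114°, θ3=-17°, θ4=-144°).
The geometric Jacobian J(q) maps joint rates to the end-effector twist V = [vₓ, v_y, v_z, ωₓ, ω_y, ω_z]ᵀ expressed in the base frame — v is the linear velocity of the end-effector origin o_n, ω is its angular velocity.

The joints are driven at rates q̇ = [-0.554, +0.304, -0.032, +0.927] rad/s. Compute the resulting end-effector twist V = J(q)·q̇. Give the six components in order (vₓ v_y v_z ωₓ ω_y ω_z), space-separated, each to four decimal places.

0.3533 0.1582 -0.0528 -0.2488 0.1122 0.6365

o_n = [-0.1110, 1.1307, 0.8551]
J₁: ẑ×o_n = [-1.1307, -0.1110, 0.0000], ω = ẑ
J2: z=[0.0000, 0.0000, 1.0000] o=[0.4587, 0.3212, 0.5100] → [-0.8095, -0.5697, 0.0000, 0.0000, 0.0000, 1.0000]
J3: z=[0.5150, 0.8572, 0.0000] o=[-0.1413, 0.6817, 0.5100] → [0.2958, -0.1777, 0.2052, 0.5150, 0.8572, 0.0000]
J4: z=[-0.2506, 0.1506, 0.9563] o=[-0.2933, 1.0414, 0.4135] → [-0.0189, 0.2851, -0.0498, -0.2506, 0.1506, 0.9563]
V = J·q̇ = [0.3533, 0.1582, -0.0528, -0.2488, 0.1122, 0.6365]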